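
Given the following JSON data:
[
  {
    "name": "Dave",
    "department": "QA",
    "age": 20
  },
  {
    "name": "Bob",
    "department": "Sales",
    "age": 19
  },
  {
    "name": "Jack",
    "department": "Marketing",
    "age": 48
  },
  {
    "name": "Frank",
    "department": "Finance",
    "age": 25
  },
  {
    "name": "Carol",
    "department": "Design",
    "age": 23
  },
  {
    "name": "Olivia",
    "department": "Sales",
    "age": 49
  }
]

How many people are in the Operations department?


Scanning records for department = Operations
  No matches found
Count: 0

ANSWER: 0


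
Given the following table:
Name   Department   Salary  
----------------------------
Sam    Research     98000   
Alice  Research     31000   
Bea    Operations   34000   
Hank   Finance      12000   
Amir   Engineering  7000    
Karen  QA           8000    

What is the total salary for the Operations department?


Operations department members:
  Bea: 34000
Total = 34000 = 34000

ANSWER: 34000


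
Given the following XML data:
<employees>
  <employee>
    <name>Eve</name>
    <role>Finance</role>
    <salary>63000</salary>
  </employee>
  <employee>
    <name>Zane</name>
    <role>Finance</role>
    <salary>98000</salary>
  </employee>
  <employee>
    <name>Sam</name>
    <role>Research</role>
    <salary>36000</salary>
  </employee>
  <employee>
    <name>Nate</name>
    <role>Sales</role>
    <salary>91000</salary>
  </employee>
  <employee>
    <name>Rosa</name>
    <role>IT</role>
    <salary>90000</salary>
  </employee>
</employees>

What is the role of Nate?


Searching for <employee> with <name>Nate</name>
Found at position 4
<role>Sales</role>

ANSWER: Sales


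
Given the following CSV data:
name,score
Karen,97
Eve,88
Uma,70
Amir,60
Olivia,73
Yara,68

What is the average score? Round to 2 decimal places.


Scores: 97, 88, 70, 60, 73, 68
Sum = 456
Count = 6
Average = 456 / 6 = 76.00

ANSWER: 76.00


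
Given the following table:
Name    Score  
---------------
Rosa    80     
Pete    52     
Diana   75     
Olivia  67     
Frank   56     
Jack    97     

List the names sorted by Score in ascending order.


Sorting by Score (ascending):
  Pete: 52
  Frank: 56
  Olivia: 67
  Diana: 75
  Rosa: 80
  Jack: 97


ANSWER: Pete, Frank, Olivia, Diana, Rosa, Jack


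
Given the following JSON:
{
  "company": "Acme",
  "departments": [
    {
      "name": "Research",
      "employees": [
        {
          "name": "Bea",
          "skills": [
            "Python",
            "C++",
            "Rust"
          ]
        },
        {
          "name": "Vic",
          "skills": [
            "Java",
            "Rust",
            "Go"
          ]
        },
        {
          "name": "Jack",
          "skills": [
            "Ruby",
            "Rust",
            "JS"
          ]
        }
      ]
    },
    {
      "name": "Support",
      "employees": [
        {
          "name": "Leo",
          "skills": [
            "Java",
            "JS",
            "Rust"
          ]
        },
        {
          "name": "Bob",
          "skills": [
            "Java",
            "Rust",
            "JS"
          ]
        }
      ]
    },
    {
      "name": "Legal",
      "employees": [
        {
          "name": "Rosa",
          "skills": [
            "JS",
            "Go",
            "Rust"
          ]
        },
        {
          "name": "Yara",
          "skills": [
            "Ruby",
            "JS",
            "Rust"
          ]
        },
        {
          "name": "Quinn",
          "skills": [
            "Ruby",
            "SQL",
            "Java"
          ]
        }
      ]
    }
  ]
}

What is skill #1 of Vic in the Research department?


Path: departments[0].employees[1].skills[0]
Value: Java

ANSWER: Java


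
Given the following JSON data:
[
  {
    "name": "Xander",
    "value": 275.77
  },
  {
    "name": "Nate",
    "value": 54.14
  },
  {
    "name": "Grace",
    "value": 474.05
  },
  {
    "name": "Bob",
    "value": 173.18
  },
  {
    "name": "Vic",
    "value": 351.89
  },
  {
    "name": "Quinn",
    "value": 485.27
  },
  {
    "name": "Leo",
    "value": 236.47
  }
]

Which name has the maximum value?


Comparing values:
  Xander: 275.77
  Nate: 54.14
  Grace: 474.05
  Bob: 173.18
  Vic: 351.89
  Quinn: 485.27
  Leo: 236.47
Maximum: Quinn (485.27)

ANSWER: Quinn


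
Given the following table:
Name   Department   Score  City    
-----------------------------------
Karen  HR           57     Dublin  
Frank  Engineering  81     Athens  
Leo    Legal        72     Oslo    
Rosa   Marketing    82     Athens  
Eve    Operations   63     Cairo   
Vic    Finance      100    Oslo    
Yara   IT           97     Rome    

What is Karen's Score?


Row 1: Karen
Score = 57

ANSWER: 57


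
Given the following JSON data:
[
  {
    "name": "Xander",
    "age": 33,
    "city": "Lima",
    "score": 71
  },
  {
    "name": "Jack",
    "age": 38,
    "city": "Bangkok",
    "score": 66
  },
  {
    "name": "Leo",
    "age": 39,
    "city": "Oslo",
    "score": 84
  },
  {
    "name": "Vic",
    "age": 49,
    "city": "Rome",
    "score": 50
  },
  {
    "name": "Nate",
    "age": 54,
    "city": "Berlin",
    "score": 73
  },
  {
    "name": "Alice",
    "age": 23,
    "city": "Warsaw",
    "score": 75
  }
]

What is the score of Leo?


Looking up record where name = Leo
Record index: 2
Field 'score' = 84

ANSWER: 84


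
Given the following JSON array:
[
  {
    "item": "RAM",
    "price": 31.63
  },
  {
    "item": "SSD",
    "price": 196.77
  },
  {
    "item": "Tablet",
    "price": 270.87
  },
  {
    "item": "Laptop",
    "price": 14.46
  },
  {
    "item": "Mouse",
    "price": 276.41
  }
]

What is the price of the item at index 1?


Array index 1 -> SSD
price = 196.77

ANSWER: 196.77


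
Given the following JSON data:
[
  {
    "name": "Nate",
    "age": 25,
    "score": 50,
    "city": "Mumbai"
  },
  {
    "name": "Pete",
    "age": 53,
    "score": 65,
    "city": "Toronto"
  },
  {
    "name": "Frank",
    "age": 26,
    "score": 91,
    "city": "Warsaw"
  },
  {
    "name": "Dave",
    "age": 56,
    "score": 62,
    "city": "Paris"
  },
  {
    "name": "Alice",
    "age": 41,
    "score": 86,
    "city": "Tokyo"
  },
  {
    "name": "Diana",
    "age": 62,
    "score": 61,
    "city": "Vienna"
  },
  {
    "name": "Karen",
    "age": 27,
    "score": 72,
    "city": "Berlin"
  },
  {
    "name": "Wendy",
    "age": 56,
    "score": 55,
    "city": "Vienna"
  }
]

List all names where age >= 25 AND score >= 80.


Checking both conditions:
  Nate (age=25, score=50) -> no
  Pete (age=53, score=65) -> no
  Frank (age=26, score=91) -> YES
  Dave (age=56, score=62) -> no
  Alice (age=41, score=86) -> YES
  Diana (age=62, score=61) -> no
  Karen (age=27, score=72) -> no
  Wendy (age=56, score=55) -> no


ANSWER: Frank, Alice


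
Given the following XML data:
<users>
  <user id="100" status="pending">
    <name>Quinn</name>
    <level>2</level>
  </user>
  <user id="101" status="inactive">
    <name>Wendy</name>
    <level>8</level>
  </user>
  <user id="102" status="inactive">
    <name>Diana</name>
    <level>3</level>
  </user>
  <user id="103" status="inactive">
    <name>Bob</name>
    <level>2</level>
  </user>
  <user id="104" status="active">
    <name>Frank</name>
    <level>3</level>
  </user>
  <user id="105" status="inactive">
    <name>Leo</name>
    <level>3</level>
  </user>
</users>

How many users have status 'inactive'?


Counting users with status='inactive':
  Wendy (id=101) -> MATCH
  Diana (id=102) -> MATCH
  Bob (id=103) -> MATCH
  Leo (id=105) -> MATCH
Count: 4

ANSWER: 4


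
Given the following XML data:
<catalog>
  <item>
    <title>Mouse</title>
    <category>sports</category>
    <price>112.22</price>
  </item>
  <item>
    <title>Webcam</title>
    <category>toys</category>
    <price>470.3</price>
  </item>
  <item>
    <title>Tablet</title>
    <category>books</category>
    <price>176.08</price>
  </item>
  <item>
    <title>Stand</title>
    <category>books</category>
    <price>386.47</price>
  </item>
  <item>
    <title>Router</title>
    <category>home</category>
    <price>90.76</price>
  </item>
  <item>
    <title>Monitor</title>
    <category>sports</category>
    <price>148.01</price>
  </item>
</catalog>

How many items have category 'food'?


Scanning <item> elements for <category>food</category>:
Count: 0

ANSWER: 0


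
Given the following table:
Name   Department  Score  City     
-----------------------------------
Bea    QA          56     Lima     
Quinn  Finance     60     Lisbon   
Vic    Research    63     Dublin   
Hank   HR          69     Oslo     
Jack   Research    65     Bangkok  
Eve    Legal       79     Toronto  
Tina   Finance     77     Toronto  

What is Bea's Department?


Row 1: Bea
Department = QA

ANSWER: QA


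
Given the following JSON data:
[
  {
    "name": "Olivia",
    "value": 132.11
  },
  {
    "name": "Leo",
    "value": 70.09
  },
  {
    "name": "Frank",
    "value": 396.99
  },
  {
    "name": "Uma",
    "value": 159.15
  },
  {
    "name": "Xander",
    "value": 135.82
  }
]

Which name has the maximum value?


Comparing values:
  Olivia: 132.11
  Leo: 70.09
  Frank: 396.99
  Uma: 159.15
  Xander: 135.82
Maximum: Frank (396.99)

ANSWER: Frank


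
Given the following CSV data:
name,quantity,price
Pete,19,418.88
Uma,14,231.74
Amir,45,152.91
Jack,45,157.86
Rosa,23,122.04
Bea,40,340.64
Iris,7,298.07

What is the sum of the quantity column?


Values in 'quantity' column:
  Row 1: 19
  Row 2: 14
  Row 3: 45
  Row 4: 45
  Row 5: 23
  Row 6: 40
  Row 7: 7
Sum = 19 + 14 + 45 + 45 + 23 + 40 + 7 = 193

ANSWER: 193


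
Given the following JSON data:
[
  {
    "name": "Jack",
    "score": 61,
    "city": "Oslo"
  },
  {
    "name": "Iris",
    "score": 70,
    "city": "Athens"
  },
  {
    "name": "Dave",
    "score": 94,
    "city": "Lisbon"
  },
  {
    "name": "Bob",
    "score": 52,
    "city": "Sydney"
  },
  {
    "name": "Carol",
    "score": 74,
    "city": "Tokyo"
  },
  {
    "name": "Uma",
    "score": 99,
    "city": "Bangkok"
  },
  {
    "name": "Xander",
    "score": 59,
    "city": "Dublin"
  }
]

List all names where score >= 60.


Filtering records where score >= 60:
  Jack (score=61) -> YES
  Iris (score=70) -> YES
  Dave (score=94) -> YES
  Bob (score=52) -> no
  Carol (score=74) -> YES
  Uma (score=99) -> YES
  Xander (score=59) -> no


ANSWER: Jack, Iris, Dave, Carol, Uma


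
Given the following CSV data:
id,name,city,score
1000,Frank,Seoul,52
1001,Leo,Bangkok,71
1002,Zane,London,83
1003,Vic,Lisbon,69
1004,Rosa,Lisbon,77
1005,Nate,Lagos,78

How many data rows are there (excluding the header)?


Counting rows (excluding header):
Header: id,name,city,score
Data rows: 6

ANSWER: 6


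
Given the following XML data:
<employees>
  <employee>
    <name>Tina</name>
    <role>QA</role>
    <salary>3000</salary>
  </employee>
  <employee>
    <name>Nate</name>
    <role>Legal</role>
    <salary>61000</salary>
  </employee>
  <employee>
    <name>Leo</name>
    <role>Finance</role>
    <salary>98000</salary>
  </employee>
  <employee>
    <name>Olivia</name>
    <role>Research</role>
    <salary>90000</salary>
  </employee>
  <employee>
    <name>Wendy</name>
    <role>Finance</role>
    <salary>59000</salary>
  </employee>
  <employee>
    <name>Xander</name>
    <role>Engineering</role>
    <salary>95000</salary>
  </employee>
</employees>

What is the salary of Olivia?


Searching for <employee> with <name>Olivia</name>
Found at position 4
<salary>90000</salary>

ANSWER: 90000


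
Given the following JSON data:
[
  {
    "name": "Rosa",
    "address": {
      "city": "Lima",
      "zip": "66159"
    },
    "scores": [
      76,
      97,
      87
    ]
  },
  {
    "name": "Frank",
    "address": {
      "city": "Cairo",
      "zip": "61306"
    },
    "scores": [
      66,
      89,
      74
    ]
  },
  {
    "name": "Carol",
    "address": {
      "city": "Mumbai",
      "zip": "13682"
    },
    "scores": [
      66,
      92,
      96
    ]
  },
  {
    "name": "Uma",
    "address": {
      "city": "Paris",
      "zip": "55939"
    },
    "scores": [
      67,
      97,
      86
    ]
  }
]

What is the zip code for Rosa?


Path: records[0].address.zip
Value: 66159

ANSWER: 66159


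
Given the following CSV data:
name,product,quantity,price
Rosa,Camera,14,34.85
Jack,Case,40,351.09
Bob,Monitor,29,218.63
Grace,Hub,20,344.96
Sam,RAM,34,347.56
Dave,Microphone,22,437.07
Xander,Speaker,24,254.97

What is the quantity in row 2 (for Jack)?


Row 2: Jack
Column 'quantity' = 40

ANSWER: 40


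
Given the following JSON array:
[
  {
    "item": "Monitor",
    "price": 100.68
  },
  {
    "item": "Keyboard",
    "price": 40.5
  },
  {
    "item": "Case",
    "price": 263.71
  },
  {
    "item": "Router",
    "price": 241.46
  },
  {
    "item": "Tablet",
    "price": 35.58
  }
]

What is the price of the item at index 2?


Array index 2 -> Case
price = 263.71

ANSWER: 263.71


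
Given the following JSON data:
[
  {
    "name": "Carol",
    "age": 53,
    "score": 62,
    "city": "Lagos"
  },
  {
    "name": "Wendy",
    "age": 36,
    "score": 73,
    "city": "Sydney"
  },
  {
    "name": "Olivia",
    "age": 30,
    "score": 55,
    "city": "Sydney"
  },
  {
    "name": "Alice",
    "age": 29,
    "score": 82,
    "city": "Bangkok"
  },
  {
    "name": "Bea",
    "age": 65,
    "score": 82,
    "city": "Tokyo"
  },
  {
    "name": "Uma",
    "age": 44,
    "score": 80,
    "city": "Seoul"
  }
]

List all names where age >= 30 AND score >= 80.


Checking both conditions:
  Carol (age=53, score=62) -> no
  Wendy (age=36, score=73) -> no
  Olivia (age=30, score=55) -> no
  Alice (age=29, score=82) -> no
  Bea (age=65, score=82) -> YES
  Uma (age=44, score=80) -> YES


ANSWER: Bea, Uma


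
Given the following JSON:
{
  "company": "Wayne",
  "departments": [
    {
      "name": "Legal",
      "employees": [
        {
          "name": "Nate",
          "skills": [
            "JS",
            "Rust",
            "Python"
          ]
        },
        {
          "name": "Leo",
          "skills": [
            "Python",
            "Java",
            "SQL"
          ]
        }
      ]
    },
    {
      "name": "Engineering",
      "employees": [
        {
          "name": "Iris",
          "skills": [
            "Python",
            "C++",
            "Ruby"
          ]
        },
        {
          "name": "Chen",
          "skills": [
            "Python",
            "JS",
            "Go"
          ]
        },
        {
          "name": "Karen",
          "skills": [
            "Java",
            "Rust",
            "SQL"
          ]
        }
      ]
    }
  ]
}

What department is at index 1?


Path: departments[1].name
Value: Engineering

ANSWER: Engineering


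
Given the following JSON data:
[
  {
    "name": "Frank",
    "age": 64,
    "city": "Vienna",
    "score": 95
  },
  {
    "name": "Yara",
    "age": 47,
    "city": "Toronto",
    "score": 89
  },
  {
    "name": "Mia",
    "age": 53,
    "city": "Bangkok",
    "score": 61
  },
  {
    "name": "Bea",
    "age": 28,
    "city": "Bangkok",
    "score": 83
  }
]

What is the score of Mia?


Looking up record where name = Mia
Record index: 2
Field 'score' = 61

ANSWER: 61


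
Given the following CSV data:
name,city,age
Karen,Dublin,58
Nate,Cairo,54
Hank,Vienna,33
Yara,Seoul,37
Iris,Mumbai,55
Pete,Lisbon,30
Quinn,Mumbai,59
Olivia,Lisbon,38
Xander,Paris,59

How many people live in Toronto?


Scanning city column for 'Toronto':
Total matches: 0

ANSWER: 0


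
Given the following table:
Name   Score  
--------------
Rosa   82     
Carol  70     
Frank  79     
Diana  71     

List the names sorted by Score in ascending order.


Sorting by Score (ascending):
  Carol: 70
  Diana: 71
  Frank: 79
  Rosa: 82


ANSWER: Carol, Diana, Frank, Rosa


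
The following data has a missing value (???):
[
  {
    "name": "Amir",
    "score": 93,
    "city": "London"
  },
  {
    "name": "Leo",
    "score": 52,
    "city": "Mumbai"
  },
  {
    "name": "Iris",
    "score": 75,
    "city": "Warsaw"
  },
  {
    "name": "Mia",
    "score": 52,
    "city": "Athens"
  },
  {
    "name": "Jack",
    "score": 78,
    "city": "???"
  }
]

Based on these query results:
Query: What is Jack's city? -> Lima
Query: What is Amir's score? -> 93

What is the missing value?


The missing value is Jack's city
From query: Jack's city = Lima

ANSWER: Lima


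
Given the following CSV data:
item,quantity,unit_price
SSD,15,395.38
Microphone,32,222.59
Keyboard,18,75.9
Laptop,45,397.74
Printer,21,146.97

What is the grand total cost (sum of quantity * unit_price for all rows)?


Computing row totals:
  SSD: 15 * 395.38 = 5930.7
  Microphone: 32 * 222.59 = 7122.88
  Keyboard: 18 * 75.9 = 1366.2
  Laptop: 45 * 397.74 = 17898.3
  Printer: 21 * 146.97 = 3086.37
Grand total = 5930.7 + 7122.88 + 1366.2 + 17898.3 + 3086.37 = 35404.45

ANSWER: 35404.45


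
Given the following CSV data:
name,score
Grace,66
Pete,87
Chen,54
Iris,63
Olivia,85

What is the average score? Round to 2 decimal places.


Scores: 66, 87, 54, 63, 85
Sum = 355
Count = 5
Average = 355 / 5 = 71.00

ANSWER: 71.00


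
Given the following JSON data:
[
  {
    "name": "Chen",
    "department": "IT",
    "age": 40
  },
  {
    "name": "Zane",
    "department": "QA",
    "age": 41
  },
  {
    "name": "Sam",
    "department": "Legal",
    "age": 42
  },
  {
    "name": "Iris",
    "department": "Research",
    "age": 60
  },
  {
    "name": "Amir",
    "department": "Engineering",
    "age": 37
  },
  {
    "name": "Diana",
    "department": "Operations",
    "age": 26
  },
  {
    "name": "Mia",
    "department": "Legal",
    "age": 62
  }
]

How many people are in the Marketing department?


Scanning records for department = Marketing
  No matches found
Count: 0

ANSWER: 0


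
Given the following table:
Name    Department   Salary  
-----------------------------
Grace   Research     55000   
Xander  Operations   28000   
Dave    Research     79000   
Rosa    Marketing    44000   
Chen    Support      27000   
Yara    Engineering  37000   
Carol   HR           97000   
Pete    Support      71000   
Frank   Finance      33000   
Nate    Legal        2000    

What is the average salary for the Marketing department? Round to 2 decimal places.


Marketing department members:
  Rosa: 44000
Sum = 44000
Count = 1
Average = 44000 / 1 = 44000.00

ANSWER: 44000.00


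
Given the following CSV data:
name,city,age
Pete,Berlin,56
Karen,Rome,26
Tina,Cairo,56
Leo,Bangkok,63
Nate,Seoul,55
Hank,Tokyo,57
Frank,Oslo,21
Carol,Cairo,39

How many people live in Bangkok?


Scanning city column for 'Bangkok':
  Row 4: Leo -> MATCH
Total matches: 1

ANSWER: 1


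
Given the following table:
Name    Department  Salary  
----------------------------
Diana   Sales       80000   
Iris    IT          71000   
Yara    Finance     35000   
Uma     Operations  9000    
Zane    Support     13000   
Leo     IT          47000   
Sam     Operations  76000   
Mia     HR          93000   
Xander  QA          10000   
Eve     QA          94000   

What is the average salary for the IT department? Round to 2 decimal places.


IT department members:
  Iris: 71000
  Leo: 47000
Sum = 118000
Count = 2
Average = 118000 / 2 = 59000.00

ANSWER: 59000.00


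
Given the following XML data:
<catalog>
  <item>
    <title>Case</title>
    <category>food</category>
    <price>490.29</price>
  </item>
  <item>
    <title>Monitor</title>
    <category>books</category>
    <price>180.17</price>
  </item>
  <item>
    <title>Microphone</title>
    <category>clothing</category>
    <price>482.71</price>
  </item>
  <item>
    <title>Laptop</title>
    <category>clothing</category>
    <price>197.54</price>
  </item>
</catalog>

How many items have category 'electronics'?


Scanning <item> elements for <category>electronics</category>:
Count: 0

ANSWER: 0


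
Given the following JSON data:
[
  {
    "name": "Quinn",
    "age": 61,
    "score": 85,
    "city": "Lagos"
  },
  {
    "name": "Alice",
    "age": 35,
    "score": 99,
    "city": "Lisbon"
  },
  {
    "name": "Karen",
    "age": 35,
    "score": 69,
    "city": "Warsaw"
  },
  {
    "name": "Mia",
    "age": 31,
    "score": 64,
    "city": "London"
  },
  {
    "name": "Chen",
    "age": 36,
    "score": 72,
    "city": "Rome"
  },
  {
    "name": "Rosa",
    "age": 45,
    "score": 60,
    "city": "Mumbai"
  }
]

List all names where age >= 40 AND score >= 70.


Checking both conditions:
  Quinn (age=61, score=85) -> YES
  Alice (age=35, score=99) -> no
  Karen (age=35, score=69) -> no
  Mia (age=31, score=64) -> no
  Chen (age=36, score=72) -> no
  Rosa (age=45, score=60) -> no


ANSWER: Quinn


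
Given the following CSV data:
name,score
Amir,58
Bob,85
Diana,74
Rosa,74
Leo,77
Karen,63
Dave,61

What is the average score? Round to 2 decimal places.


Scores: 58, 85, 74, 74, 77, 63, 61
Sum = 492
Count = 7
Average = 492 / 7 = 70.29

ANSWER: 70.29


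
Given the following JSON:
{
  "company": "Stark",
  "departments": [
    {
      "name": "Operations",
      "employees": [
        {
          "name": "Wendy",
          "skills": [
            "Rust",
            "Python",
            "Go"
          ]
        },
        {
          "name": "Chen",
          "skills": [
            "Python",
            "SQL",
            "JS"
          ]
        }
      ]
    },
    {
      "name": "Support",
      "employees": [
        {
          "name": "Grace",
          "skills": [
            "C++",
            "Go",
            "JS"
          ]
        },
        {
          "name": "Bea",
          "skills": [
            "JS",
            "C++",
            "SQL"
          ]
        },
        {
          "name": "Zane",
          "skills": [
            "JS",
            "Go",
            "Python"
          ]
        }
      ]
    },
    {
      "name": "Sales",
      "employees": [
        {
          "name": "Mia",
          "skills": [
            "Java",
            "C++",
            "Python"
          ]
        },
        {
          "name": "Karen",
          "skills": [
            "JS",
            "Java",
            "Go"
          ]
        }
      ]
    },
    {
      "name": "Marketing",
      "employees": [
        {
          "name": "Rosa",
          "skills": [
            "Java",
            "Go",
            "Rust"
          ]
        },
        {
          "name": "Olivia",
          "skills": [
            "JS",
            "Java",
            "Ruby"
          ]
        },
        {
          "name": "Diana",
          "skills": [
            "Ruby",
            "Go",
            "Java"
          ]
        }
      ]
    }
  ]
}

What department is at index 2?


Path: departments[2].name
Value: Sales

ANSWER: Sales


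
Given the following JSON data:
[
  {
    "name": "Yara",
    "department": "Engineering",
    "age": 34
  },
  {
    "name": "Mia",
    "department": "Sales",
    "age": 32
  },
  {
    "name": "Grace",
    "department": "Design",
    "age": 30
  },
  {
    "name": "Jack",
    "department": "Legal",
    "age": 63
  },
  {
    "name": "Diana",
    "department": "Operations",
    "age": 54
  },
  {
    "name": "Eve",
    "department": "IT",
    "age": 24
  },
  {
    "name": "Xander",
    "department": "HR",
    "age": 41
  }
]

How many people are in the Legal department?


Scanning records for department = Legal
  Record 3: Jack
Count: 1

ANSWER: 1


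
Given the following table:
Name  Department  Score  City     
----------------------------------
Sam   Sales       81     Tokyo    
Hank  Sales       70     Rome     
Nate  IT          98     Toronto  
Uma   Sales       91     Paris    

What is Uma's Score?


Row 4: Uma
Score = 91

ANSWER: 91


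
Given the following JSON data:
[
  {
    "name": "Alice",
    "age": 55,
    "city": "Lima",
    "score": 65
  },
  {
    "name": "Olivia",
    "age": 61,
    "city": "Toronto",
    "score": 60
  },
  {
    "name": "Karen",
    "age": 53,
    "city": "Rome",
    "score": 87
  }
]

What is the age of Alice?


Looking up record where name = Alice
Record index: 0
Field 'age' = 55

ANSWER: 55


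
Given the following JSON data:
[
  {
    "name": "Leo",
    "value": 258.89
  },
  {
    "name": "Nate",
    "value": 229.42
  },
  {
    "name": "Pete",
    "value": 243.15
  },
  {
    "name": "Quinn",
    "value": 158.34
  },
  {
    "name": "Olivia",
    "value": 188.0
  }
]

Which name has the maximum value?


Comparing values:
  Leo: 258.89
  Nate: 229.42
  Pete: 243.15
  Quinn: 158.34
  Olivia: 188.0
Maximum: Leo (258.89)

ANSWER: Leo


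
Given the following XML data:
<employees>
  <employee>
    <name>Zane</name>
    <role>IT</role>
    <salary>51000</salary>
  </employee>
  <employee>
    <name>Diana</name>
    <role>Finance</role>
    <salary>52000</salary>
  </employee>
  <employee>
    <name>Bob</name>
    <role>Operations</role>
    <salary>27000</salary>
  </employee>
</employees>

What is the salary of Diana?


Searching for <employee> with <name>Diana</name>
Found at position 2
<salary>52000</salary>

ANSWER: 52000


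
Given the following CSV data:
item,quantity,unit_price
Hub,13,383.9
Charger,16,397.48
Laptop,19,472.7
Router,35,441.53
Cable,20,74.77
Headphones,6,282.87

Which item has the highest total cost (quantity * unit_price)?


Computing row totals:
  Hub: 4990.7
  Charger: 6359.68
  Laptop: 8981.3
  Router: 15453.55
  Cable: 1495.4
  Headphones: 1697.22
Maximum: Router (15453.55)

ANSWER: Router


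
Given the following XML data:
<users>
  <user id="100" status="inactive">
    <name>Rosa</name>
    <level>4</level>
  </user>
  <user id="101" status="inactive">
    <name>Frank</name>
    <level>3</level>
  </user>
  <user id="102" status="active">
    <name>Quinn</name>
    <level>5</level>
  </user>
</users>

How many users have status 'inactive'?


Counting users with status='inactive':
  Rosa (id=100) -> MATCH
  Frank (id=101) -> MATCH
Count: 2

ANSWER: 2


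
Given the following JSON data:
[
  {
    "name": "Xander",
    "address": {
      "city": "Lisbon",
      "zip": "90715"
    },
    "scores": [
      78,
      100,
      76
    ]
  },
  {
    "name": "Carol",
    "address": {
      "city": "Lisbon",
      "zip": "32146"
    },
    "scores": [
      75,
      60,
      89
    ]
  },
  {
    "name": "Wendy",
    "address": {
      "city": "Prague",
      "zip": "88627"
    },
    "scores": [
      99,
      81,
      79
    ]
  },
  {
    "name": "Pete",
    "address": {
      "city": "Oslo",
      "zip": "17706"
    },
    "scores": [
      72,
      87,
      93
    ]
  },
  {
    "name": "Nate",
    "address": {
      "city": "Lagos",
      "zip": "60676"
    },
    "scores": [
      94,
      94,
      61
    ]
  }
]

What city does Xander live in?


Path: records[0].address.city
Value: Lisbon

ANSWER: Lisbon


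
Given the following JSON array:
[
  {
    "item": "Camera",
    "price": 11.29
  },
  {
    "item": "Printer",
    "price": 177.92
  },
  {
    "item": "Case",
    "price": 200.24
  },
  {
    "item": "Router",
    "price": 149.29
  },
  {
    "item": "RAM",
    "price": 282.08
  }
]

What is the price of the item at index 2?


Array index 2 -> Case
price = 200.24

ANSWER: 200.24


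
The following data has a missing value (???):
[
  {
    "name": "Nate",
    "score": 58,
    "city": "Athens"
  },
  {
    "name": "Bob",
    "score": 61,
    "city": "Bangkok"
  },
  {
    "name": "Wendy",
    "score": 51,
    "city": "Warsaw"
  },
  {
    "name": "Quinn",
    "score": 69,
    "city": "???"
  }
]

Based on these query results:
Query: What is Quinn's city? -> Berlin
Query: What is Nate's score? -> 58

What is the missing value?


The missing value is Quinn's city
From query: Quinn's city = Berlin

ANSWER: Berlin


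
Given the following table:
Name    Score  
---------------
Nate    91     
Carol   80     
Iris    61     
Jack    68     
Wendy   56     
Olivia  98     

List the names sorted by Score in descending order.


Sorting by Score (descending):
  Olivia: 98
  Nate: 91
  Carol: 80
  Jack: 68
  Iris: 61
  Wendy: 56


ANSWER: Olivia, Nate, Carol, Jack, Iris, Wendy


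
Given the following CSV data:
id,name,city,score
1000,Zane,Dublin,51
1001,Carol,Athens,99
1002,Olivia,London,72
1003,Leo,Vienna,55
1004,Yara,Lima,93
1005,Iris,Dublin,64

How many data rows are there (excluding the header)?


Counting rows (excluding header):
Header: id,name,city,score
Data rows: 6

ANSWER: 6


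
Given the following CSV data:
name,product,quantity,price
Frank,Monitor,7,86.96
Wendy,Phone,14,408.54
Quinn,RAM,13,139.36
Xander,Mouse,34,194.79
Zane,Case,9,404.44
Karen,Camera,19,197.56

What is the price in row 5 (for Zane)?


Row 5: Zane
Column 'price' = 404.44

ANSWER: 404.44


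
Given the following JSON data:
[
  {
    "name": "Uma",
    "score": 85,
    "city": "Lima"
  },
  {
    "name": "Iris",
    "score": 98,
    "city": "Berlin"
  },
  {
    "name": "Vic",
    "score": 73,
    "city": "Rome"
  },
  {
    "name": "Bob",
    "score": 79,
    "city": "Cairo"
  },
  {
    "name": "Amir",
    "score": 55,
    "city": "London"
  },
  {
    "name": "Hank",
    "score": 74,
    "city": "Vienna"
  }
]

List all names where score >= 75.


Filtering records where score >= 75:
  Uma (score=85) -> YES
  Iris (score=98) -> YES
  Vic (score=73) -> no
  Bob (score=79) -> YES
  Amir (score=55) -> no
  Hank (score=74) -> no


ANSWER: Uma, Iris, Bob


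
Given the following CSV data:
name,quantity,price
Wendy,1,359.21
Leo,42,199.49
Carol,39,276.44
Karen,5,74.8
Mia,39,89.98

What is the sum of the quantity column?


Values in 'quantity' column:
  Row 1: 1
  Row 2: 42
  Row 3: 39
  Row 4: 5
  Row 5: 39
Sum = 1 + 42 + 39 + 5 + 39 = 126

ANSWER: 126


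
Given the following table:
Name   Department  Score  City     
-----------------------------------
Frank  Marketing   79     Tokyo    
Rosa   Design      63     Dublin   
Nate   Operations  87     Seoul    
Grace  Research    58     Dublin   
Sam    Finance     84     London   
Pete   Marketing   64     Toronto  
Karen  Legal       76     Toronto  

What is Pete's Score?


Row 6: Pete
Score = 64

ANSWER: 64


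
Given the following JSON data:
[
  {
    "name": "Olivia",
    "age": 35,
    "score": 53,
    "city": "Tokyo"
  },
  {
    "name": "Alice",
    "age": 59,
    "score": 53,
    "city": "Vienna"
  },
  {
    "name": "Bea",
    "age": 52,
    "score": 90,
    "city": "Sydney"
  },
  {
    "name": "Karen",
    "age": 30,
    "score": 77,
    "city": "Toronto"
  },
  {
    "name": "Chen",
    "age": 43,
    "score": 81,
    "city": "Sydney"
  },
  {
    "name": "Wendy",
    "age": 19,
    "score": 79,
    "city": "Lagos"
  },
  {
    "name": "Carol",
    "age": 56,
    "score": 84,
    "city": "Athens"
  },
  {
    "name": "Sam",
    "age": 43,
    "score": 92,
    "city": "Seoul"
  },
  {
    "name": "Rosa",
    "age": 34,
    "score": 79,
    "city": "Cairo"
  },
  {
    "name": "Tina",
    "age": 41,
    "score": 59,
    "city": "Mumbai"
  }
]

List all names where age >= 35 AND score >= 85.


Checking both conditions:
  Olivia (age=35, score=53) -> no
  Alice (age=59, score=53) -> no
  Bea (age=52, score=90) -> YES
  Karen (age=30, score=77) -> no
  Chen (age=43, score=81) -> no
  Wendy (age=19, score=79) -> no
  Carol (age=56, score=84) -> no
  Sam (age=43, score=92) -> YES
  Rosa (age=34, score=79) -> no
  Tina (age=41, score=59) -> no


ANSWER: Bea, Sam


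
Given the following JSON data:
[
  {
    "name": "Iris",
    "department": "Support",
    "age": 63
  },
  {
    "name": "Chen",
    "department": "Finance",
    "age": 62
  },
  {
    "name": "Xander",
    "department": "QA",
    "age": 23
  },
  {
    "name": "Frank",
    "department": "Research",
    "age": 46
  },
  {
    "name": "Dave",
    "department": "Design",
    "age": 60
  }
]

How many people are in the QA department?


Scanning records for department = QA
  Record 2: Xander
Count: 1

ANSWER: 1


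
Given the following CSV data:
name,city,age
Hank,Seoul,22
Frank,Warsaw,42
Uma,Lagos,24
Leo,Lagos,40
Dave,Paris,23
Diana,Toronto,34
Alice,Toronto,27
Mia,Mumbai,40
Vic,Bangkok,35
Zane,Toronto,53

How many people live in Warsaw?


Scanning city column for 'Warsaw':
  Row 2: Frank -> MATCH
Total matches: 1

ANSWER: 1


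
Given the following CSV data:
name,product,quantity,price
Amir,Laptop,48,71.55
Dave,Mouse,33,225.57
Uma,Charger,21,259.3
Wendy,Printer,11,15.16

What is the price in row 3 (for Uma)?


Row 3: Uma
Column 'price' = 259.3

ANSWER: 259.3


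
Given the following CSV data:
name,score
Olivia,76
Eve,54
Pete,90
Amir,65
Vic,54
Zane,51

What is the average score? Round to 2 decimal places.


Scores: 76, 54, 90, 65, 54, 51
Sum = 390
Count = 6
Average = 390 / 6 = 65.00

ANSWER: 65.00


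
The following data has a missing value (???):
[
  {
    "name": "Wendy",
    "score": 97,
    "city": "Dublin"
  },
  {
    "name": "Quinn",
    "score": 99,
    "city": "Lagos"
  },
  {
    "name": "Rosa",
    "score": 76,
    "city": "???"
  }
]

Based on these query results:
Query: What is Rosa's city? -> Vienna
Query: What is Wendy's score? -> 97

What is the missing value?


The missing value is Rosa's city
From query: Rosa's city = Vienna

ANSWER: Vienna


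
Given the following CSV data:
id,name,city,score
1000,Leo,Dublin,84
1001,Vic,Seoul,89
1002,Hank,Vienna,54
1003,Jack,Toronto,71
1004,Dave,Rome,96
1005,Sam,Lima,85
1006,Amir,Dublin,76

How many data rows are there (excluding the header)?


Counting rows (excluding header):
Header: id,name,city,score
Data rows: 7

ANSWER: 7


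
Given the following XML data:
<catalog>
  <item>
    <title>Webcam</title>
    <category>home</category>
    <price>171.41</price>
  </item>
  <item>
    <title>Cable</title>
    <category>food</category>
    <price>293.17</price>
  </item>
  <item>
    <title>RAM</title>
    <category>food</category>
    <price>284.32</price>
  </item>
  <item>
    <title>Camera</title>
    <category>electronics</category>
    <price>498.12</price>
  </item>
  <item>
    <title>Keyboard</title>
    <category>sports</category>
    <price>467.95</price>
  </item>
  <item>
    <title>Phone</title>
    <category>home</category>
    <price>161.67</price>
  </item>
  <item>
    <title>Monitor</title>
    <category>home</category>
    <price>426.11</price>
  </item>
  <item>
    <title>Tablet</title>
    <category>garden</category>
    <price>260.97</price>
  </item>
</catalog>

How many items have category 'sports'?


Scanning <item> elements for <category>sports</category>:
  Item 5: Keyboard -> MATCH
Count: 1

ANSWER: 1


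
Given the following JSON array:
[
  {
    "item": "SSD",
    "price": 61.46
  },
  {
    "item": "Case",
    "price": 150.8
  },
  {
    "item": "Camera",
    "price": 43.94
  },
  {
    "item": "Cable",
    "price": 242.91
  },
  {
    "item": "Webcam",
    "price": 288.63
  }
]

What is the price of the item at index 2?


Array index 2 -> Camera
price = 43.94

ANSWER: 43.94


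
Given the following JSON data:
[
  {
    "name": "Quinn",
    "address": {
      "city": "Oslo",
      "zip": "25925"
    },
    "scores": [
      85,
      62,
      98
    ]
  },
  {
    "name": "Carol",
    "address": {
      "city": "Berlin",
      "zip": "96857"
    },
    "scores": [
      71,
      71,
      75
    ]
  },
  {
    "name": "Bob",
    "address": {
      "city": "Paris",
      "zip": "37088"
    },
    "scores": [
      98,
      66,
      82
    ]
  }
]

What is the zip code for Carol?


Path: records[1].address.zip
Value: 96857

ANSWER: 96857


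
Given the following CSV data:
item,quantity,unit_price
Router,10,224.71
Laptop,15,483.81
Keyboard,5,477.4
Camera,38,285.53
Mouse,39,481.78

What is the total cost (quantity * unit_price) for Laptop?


Row: Laptop
quantity = 15
unit_price = 483.81
total = 15 * 483.81 = 7257.15

ANSWER: 7257.15


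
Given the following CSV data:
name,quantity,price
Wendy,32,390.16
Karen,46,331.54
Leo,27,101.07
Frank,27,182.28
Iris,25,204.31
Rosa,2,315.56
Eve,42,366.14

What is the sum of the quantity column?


Values in 'quantity' column:
  Row 1: 32
  Row 2: 46
  Row 3: 27
  Row 4: 27
  Row 5: 25
  Row 6: 2
  Row 7: 42
Sum = 32 + 46 + 27 + 27 + 25 + 2 + 42 = 201

ANSWER: 201


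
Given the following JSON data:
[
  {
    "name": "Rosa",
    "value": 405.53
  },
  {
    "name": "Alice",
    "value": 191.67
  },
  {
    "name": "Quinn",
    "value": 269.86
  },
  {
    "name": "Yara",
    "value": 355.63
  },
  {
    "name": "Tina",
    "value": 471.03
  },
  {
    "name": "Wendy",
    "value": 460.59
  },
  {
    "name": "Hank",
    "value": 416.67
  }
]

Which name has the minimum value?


Comparing values:
  Rosa: 405.53
  Alice: 191.67
  Quinn: 269.86
  Yara: 355.63
  Tina: 471.03
  Wendy: 460.59
  Hank: 416.67
Minimum: Alice (191.67)

ANSWER: Alice


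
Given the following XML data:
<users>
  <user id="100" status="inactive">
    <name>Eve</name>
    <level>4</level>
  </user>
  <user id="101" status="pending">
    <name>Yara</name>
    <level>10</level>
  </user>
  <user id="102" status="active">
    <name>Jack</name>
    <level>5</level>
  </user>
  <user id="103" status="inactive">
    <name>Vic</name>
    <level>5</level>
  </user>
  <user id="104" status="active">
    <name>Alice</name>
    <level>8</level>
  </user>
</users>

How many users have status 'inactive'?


Counting users with status='inactive':
  Eve (id=100) -> MATCH
  Vic (id=103) -> MATCH
Count: 2

ANSWER: 2


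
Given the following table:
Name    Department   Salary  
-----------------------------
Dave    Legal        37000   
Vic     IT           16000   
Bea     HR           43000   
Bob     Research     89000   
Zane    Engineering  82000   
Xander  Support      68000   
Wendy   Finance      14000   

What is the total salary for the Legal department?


Legal department members:
  Dave: 37000
Total = 37000 = 37000

ANSWER: 37000


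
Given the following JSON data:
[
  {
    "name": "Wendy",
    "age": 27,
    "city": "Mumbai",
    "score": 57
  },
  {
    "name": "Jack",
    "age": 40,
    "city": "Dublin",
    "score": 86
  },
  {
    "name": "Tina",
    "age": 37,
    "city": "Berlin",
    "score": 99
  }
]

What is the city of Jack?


Looking up record where name = Jack
Record index: 1
Field 'city' = Dublin

ANSWER: Dublin


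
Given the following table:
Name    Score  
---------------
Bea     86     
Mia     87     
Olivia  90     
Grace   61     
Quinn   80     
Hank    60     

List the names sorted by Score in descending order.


Sorting by Score (descending):
  Olivia: 90
  Mia: 87
  Bea: 86
  Quinn: 80
  Grace: 61
  Hank: 60


ANSWER: Olivia, Mia, Bea, Quinn, Grace, Hank


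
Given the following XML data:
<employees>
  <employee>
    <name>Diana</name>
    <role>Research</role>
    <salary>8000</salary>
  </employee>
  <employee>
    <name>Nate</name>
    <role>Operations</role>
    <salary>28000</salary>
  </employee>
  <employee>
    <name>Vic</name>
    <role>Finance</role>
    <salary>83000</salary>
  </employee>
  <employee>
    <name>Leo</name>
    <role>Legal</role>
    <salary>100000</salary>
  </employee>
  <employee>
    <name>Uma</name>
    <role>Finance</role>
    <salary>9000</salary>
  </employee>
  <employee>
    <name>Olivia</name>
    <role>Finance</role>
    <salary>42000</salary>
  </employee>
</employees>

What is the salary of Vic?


Searching for <employee> with <name>Vic</name>
Found at position 3
<salary>83000</salary>

ANSWER: 83000


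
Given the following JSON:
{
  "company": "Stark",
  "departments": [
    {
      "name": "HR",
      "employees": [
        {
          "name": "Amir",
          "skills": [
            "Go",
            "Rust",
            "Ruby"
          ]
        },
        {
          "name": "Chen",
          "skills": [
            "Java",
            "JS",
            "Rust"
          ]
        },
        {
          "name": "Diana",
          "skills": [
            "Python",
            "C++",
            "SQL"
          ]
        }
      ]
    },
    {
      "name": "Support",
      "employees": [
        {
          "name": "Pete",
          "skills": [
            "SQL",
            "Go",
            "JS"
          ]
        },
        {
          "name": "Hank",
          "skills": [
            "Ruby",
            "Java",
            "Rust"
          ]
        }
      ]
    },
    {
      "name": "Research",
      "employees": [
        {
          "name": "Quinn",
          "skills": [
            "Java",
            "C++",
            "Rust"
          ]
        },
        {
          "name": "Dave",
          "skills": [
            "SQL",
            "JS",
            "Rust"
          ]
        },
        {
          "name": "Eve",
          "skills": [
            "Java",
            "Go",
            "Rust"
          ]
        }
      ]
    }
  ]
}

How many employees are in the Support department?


Path: departments[1].employees
Count: 2

ANSWER: 2
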